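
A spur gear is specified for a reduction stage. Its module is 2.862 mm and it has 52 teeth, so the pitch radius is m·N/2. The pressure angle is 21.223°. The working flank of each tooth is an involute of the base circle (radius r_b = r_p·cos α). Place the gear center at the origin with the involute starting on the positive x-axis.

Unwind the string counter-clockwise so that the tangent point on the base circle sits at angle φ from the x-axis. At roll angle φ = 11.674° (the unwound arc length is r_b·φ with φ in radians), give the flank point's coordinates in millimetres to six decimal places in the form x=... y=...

x=70.790176 y=0.194764

pitch radius r_p = m·N/2 = 2.862·52/2 = 74.412000
base radius r_b = r_p·cos α = 74.412000·cos 21.223° = 69.365271
roll angle φ = 11.674° = 0.20374974 rad
x = r_b·(cos φ + φ·sin φ) = 69.365271·(0.97931473 + 0.20374974·0.20234292) = 70.790176
y = r_b·(sin φ − φ·cos φ) = 69.365271·(0.20234292 − 0.20374974·0.97931473) = 0.194764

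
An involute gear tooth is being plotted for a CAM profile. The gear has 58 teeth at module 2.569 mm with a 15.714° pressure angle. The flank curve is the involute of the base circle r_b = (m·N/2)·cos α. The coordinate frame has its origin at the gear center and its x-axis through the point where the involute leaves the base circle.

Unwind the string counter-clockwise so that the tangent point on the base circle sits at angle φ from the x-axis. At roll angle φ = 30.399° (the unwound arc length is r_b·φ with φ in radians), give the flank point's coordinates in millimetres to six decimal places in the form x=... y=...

pitch radius r_p = m·N/2 = 2.569·58/2 = 74.501000
base radius r_b = r_p·cos α = 74.501000·cos 15.714° = 71.716570
roll angle φ = 30.399° = 0.53056264 rad
x = r_b·(cos φ + φ·sin φ) = 71.716570·(0.86252250 + 0.53056264·0.50601871) = 81.111234
y = r_b·(sin φ − φ·cos φ) = 71.716570·(0.50601871 − 0.53056264·0.86252250) = 3.470831

x=81.111234 y=3.470831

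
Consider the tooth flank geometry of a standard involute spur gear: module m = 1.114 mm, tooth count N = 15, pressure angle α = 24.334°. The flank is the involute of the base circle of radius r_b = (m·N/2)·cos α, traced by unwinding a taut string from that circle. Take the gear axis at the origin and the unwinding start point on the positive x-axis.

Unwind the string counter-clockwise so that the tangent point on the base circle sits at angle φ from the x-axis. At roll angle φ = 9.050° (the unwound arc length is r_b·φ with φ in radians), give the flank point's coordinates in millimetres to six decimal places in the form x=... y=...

pitch radius r_p = m·N/2 = 1.114·15/2 = 8.355000
base radius r_b = r_p·cos α = 8.355000·cos 24.334° = 7.612733
roll angle φ = 9.050° = 0.15795230 rad
x = r_b·(cos φ + φ·sin φ) = 7.612733·(0.98755145 + 0.15795230·0.15729633) = 7.707106
y = r_b·(sin φ − φ·cos φ) = 7.612733·(0.15729633 − 0.15795230·0.98755145) = 0.009975

x=7.707106 y=0.009975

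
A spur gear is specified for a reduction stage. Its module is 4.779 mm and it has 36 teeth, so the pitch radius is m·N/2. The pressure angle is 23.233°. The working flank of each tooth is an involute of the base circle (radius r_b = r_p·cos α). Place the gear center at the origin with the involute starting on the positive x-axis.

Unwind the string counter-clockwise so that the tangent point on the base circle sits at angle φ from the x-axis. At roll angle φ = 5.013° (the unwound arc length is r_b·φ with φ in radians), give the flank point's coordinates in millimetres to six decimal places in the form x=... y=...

pitch radius r_p = m·N/2 = 4.779·36/2 = 86.022000
base radius r_b = r_p·cos α = 86.022000·cos 23.233° = 79.046329
roll angle φ = 5.013° = 0.08749336 rad
x = r_b·(cos φ + φ·sin φ) = 79.046329·(0.99617490 + 0.08749336·0.08738177) = 79.348304
y = r_b·(sin φ − φ·cos φ) = 79.046329·(0.08738177 − 0.08749336·0.99617490) = 0.017634

x=79.348304 y=0.017634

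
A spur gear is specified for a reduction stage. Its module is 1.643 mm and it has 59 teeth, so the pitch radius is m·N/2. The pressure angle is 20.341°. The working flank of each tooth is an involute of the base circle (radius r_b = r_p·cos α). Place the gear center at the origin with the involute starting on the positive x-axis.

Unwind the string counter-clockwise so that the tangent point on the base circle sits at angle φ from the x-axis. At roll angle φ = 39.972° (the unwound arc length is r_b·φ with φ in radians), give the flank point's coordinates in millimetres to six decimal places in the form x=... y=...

pitch radius r_p = m·N/2 = 1.643·59/2 = 48.468500
base radius r_b = r_p·cos α = 48.468500·cos 20.341° = 45.446025
roll angle φ = 39.972° = 0.69764301 rad
x = r_b·(cos φ + φ·sin φ) = 45.446025·(0.76635848 + 0.69764301·0.64241317) = 55.195722
y = r_b·(sin φ − φ·cos φ) = 45.446025·(0.64241317 − 0.69764301·0.76635848) = 4.897652

x=55.195722 y=4.897652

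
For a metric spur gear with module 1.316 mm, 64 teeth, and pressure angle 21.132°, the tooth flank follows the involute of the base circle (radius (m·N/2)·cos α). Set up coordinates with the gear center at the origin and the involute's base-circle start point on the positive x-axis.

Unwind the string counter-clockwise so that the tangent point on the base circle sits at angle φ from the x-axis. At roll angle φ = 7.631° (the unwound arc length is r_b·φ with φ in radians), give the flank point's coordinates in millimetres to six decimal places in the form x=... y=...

x=39.626908 y=0.030879

pitch radius r_p = m·N/2 = 1.316·64/2 = 42.112000
base radius r_b = r_p·cos α = 42.112000·cos 21.132° = 39.280066
roll angle φ = 7.631° = 0.13318608 rad
x = r_b·(cos φ + φ·sin φ) = 39.280066·(0.99114384 + 0.13318608·0.13279267) = 39.626908
y = r_b·(sin φ − φ·cos φ) = 39.280066·(0.13279267 − 0.13318608·0.99114384) = 0.030879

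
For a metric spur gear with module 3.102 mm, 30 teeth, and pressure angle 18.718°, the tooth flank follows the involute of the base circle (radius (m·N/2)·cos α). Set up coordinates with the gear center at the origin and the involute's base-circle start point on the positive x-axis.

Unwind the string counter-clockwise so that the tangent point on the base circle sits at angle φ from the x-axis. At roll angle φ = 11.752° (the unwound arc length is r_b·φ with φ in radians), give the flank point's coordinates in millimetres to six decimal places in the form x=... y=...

pitch radius r_p = m·N/2 = 3.102·30/2 = 46.530000
base radius r_b = r_p·cos α = 46.530000·cos 18.718° = 44.069005
roll angle φ = 11.752° = 0.20511109 rad
x = r_b·(cos φ + φ·sin φ) = 44.069005·(0.97903836 + 0.20511109·0.20367593) = 44.986282
y = r_b·(sin φ − φ·cos φ) = 44.069005·(0.20367593 − 0.20511109·0.97903836) = 0.126227

x=44.986282 y=0.126227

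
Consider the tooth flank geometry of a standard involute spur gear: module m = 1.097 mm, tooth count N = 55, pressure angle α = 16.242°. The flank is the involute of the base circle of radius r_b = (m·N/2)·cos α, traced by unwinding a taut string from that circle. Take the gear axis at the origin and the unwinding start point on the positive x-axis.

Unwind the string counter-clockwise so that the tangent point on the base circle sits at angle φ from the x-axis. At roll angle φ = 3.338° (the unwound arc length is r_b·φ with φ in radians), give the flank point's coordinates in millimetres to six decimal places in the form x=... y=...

pitch radius r_p = m·N/2 = 1.097·55/2 = 30.167500
base radius r_b = r_p·cos α = 30.167500·cos 16.242° = 28.963482
roll angle φ = 3.338° = 0.05825909 rad
x = r_b·(cos φ + φ·sin φ) = 28.963482·(0.99830342 + 0.05825909·0.05822614) = 29.012593
y = r_b·(sin φ − φ·cos φ) = 28.963482·(0.05822614 − 0.05825909·0.99830342) = 0.001908

x=29.012593 y=0.001908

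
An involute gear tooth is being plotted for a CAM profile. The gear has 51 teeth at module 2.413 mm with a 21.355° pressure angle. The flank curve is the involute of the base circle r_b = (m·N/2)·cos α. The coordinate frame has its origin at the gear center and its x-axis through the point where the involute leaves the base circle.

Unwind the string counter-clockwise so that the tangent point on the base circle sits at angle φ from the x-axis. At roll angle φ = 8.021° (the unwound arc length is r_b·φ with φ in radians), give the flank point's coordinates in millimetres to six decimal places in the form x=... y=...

x=57.865678 y=0.052306

pitch radius r_p = m·N/2 = 2.413·51/2 = 61.531500
base radius r_b = r_p·cos α = 61.531500·cos 21.355° = 57.306877
roll angle φ = 8.021° = 0.13999286 rad
x = r_b·(cos φ + φ·sin φ) = 57.306877·(0.99021699 + 0.13999286·0.13953604) = 57.865678
y = r_b·(sin φ − φ·cos φ) = 57.306877·(0.13953604 − 0.13999286·0.99021699) = 0.052306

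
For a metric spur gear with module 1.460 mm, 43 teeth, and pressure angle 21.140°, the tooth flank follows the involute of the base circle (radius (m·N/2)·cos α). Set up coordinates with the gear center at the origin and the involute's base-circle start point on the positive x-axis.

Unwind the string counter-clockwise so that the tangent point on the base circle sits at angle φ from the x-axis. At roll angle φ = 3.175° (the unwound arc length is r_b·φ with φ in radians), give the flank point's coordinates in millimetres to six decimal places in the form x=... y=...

x=29.322432 y=0.001660

pitch radius r_p = m·N/2 = 1.460·43/2 = 31.390000
base radius r_b = r_p·cos α = 31.390000·cos 21.140° = 29.277515
roll angle φ = 3.175° = 0.05541420 rad
x = r_b·(cos φ + φ·sin φ) = 29.277515·(0.99846503 + 0.05541420·0.05538585) = 29.322432
y = r_b·(sin φ − φ·cos φ) = 29.277515·(0.05538585 − 0.05541420·0.99846503) = 0.001660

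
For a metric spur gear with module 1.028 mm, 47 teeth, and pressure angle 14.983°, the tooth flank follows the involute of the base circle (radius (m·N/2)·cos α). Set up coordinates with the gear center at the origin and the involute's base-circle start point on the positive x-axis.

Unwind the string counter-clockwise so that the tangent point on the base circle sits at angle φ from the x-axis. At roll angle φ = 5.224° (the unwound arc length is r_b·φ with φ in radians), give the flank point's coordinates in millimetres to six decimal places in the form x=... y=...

x=23.433488 y=0.005891

pitch radius r_p = m·N/2 = 1.028·47/2 = 24.158000
base radius r_b = r_p·cos α = 24.158000·cos 14.983° = 23.336690
roll angle φ = 5.224° = 0.09117600 rad
x = r_b·(cos φ + φ·sin φ) = 23.336690·(0.99584635 + 0.09117600·0.09104973) = 23.433488
y = r_b·(sin φ − φ·cos φ) = 23.336690·(0.09104973 − 0.09117600·0.99584635) = 0.005891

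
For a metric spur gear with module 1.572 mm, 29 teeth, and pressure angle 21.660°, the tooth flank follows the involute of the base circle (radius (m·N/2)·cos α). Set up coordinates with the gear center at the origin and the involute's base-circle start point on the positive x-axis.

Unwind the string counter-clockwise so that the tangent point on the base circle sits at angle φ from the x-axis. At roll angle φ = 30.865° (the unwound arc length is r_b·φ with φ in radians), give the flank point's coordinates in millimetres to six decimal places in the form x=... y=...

pitch radius r_p = m·N/2 = 1.572·29/2 = 22.794000
base radius r_b = r_p·cos α = 22.794000·cos 21.660° = 21.184527
roll angle φ = 30.865° = 0.53869587 rad
x = r_b·(cos φ + φ·sin φ) = 21.184527·(0.85837845 + 0.53869587·0.51301699) = 24.038900
y = r_b·(sin φ − φ·cos φ) = 21.184527·(0.51301699 − 0.53869587·0.85837845) = 1.072193

x=24.038900 y=1.072193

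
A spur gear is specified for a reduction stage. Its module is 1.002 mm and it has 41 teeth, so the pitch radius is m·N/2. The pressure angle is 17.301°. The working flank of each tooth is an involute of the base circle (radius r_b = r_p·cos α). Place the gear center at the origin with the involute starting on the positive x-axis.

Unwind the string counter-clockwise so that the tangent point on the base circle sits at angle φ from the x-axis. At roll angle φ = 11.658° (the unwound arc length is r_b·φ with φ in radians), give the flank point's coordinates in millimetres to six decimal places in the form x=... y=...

pitch radius r_p = m·N/2 = 1.002·41/2 = 20.541000
base radius r_b = r_p·cos α = 20.541000·cos 17.301° = 19.611635
roll angle φ = 11.658° = 0.20347048 rad
x = r_b·(cos φ + φ·sin φ) = 19.611635·(0.97937120 + 0.20347048·0.20206943) = 20.013406
y = r_b·(sin φ − φ·cos φ) = 19.611635·(0.20206943 − 0.20347048·0.97937120) = 0.054840

x=20.013406 y=0.054840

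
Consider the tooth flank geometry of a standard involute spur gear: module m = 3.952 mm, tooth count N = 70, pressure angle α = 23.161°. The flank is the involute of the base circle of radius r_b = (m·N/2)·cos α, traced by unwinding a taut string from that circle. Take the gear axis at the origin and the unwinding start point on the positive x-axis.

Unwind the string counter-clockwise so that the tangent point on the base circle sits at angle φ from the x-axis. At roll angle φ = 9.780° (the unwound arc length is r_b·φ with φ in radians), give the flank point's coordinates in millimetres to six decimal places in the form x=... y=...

x=129.011038 y=0.210210

pitch radius r_p = m·N/2 = 3.952·70/2 = 138.320000
base radius r_b = r_p·cos α = 138.320000·cos 23.161° = 127.171861
roll angle φ = 9.780° = 0.17069320 rad
x = r_b·(cos φ + φ·sin φ) = 127.171861·(0.98546725 + 0.17069320·0.16986552) = 129.011038
y = r_b·(sin φ − φ·cos φ) = 127.171861·(0.16986552 − 0.17069320·0.98546725) = 0.210210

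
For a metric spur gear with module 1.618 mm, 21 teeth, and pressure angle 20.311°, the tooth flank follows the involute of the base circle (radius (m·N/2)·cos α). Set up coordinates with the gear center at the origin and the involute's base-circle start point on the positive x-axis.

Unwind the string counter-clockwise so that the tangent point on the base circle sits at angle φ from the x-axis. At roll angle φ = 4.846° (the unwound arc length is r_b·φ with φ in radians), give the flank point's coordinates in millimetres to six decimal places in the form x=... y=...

pitch radius r_p = m·N/2 = 1.618·21/2 = 16.989000
base radius r_b = r_p·cos α = 16.989000·cos 20.311° = 15.932663
roll angle φ = 4.846° = 0.08457866 rad
x = r_b·(cos φ + φ·sin φ) = 15.932663·(0.99642536 + 0.08457866·0.08447785) = 15.989549
y = r_b·(sin φ − φ·cos φ) = 15.932663·(0.08447785 − 0.08457866·0.99642536) = 0.003211

x=15.989549 y=0.003211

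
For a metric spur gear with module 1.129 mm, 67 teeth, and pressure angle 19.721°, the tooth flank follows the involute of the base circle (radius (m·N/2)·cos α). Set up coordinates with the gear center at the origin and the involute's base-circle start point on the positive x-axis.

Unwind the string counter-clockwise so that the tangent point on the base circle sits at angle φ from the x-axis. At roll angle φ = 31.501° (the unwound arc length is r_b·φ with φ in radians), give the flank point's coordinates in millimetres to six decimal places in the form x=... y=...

x=40.584281 y=1.913319

pitch radius r_p = m·N/2 = 1.129·67/2 = 37.821500
base radius r_b = r_p·cos α = 37.821500·cos 19.721° = 35.603153
roll angle φ = 31.501° = 0.54979617 rad
x = r_b·(cos φ + φ·sin φ) = 35.603153·(0.85263104 + 0.54979617·0.52251345) = 40.584281
y = r_b·(sin φ − φ·cos φ) = 35.603153·(0.52251345 − 0.54979617·0.85263104) = 1.913319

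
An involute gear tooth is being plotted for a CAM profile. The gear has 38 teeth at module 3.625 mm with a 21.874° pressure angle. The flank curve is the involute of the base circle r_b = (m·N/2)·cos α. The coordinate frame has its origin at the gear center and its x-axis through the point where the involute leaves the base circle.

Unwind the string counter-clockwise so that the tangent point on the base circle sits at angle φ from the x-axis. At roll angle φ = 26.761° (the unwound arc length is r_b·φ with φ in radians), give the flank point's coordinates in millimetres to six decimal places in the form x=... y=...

x=70.512477 y=2.123861

pitch radius r_p = m·N/2 = 3.625·38/2 = 68.875000
base radius r_b = r_p·cos α = 68.875000·cos 21.874° = 63.916373
roll angle φ = 26.761° = 0.46706756 rad
x = r_b·(cos φ + φ·sin φ) = 63.916373·(0.89289251 + 0.46706756·0.45026987) = 70.512477
y = r_b·(sin φ − φ·cos φ) = 63.916373·(0.45026987 − 0.46706756·0.89289251) = 2.123861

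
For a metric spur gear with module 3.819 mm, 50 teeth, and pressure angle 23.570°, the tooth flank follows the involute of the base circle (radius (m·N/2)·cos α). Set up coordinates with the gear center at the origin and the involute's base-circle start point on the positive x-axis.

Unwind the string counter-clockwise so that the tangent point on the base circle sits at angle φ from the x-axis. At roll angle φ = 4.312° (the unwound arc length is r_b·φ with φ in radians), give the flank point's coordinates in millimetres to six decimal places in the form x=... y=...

pitch radius r_p = m·N/2 = 3.819·50/2 = 95.475000
base radius r_b = r_p·cos α = 95.475000·cos 23.570° = 87.509733
roll angle φ = 4.312° = 0.07525860 rad
x = r_b·(cos φ + φ·sin φ) = 87.509733·(0.99716941 + 0.07525860·0.07518758) = 87.757204
y = r_b·(sin φ − φ·cos φ) = 87.509733·(0.07518758 − 0.07525860·0.99716941) = 0.012427

x=87.757204 y=0.012427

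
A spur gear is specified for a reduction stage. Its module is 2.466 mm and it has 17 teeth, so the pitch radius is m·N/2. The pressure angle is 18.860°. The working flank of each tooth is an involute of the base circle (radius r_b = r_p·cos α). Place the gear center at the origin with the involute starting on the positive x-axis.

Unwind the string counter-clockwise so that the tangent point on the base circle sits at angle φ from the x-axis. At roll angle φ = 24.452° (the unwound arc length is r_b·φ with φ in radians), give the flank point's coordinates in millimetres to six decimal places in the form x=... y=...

x=21.560551 y=0.504626

pitch radius r_p = m·N/2 = 2.466·17/2 = 20.961000
base radius r_b = r_p·cos α = 20.961000·cos 18.860° = 19.835630
roll angle φ = 24.452° = 0.42676791 rad
x = r_b·(cos φ + φ·sin φ) = 19.835630·(0.91030836 + 0.42676791·0.41393077) = 21.560551
y = r_b·(sin φ − φ·cos φ) = 19.835630·(0.41393077 − 0.42676791·0.91030836) = 0.504626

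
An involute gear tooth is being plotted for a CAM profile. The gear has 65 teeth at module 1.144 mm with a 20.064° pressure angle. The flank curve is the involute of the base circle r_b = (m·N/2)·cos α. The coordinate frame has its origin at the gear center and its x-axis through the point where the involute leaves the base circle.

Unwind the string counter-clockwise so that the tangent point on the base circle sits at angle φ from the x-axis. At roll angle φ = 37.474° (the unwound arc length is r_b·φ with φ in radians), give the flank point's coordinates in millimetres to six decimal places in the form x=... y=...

pitch radius r_p = m·N/2 = 1.144·65/2 = 37.180000
base radius r_b = r_p·cos α = 37.180000·cos 20.064° = 34.923546
roll angle φ = 37.474° = 0.65404468 rad
x = r_b·(cos φ + φ·sin φ) = 34.923546·(0.79362951 + 0.65404468·0.60840135) = 41.613192
y = r_b·(sin φ − φ·cos φ) = 34.923546·(0.60840135 − 0.65404468·0.79362951) = 3.119797

x=41.613192 y=3.119797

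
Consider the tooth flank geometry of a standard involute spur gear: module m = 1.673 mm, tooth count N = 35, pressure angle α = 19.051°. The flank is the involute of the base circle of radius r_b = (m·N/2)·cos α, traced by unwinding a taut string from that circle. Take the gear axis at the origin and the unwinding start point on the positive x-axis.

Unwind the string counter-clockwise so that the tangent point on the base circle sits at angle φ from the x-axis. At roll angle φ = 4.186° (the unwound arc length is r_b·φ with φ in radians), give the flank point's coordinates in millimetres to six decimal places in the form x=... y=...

x=27.747684 y=0.003595

pitch radius r_p = m·N/2 = 1.673·35/2 = 29.277500
base radius r_b = r_p·cos α = 29.277500·cos 19.051° = 27.673925
roll angle φ = 4.186° = 0.07305948 rad
x = r_b·(cos φ + φ·sin φ) = 27.673925·(0.99733234 + 0.07305948·0.07299451) = 27.747684
y = r_b·(sin φ − φ·cos φ) = 27.673925·(0.07299451 − 0.07305948·0.99733234) = 0.003595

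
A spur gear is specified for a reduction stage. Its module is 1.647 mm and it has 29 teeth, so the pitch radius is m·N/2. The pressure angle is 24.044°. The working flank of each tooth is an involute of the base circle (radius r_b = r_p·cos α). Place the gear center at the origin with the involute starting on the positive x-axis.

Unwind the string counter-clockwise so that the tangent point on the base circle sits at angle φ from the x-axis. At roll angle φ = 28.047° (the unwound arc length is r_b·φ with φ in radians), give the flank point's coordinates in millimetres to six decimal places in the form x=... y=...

x=24.267915 y=0.832474

pitch radius r_p = m·N/2 = 1.647·29/2 = 23.881500
base radius r_b = r_p·cos α = 23.881500·cos 24.044° = 21.809370
roll angle φ = 28.047° = 0.48951250 rad
x = r_b·(cos φ + φ·sin φ) = 21.809370·(0.88256219 + 0.48951250·0.47019569) = 24.267915
y = r_b·(sin φ − φ·cos φ) = 21.809370·(0.47019569 − 0.48951250·0.88256219) = 0.832474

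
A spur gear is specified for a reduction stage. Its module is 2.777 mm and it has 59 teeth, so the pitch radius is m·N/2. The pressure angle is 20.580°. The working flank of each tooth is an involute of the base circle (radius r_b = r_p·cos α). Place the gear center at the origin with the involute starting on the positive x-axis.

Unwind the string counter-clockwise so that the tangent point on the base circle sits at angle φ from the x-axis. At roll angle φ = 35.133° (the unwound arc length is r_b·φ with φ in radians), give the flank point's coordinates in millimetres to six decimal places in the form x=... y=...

x=89.784476 y=5.675404

pitch radius r_p = m·N/2 = 2.777·59/2 = 81.921500
base radius r_b = r_p·cos α = 81.921500·cos 20.580° = 76.693458
roll angle φ = 35.133° = 0.61318653 rad
x = r_b·(cos φ + φ·sin φ) = 76.693458·(0.81781840 + 0.61318653·0.57547638) = 89.784476
y = r_b·(sin φ − φ·cos φ) = 76.693458·(0.57547638 − 0.61318653·0.81781840) = 5.675404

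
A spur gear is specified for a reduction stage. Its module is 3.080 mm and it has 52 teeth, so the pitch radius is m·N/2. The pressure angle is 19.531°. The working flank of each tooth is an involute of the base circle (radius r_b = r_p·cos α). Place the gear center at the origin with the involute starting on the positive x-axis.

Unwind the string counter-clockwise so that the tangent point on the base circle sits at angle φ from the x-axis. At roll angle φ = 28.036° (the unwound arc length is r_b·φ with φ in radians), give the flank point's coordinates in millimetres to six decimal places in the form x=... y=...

x=83.973898 y=2.877478

pitch radius r_p = m·N/2 = 3.080·52/2 = 80.080000
base radius r_b = r_p·cos α = 80.080000·cos 19.531° = 75.472257
roll angle φ = 28.036° = 0.48932051 rad
x = r_b·(cos φ + φ·sin φ) = 75.472257·(0.88265244 + 0.48932051·0.47002624) = 83.973898
y = r_b·(sin φ − φ·cos φ) = 75.472257·(0.47002624 − 0.48932051·0.88265244) = 2.877478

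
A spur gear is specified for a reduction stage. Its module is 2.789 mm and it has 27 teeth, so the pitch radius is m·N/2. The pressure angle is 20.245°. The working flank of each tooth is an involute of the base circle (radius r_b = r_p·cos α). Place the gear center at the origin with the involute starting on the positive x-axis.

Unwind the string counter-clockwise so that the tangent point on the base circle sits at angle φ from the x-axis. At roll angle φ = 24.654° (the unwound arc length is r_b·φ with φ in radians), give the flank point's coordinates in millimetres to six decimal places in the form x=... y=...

pitch radius r_p = m·N/2 = 2.789·27/2 = 37.651500
base radius r_b = r_p·cos α = 37.651500·cos 20.245° = 35.325448
roll angle φ = 24.654° = 0.43029347 rad
x = r_b·(cos φ + φ·sin φ) = 35.325448·(0.90884337 + 0.43029347·0.41713754) = 38.445919
y = r_b·(sin φ − φ·cos φ) = 35.325448·(0.41713754 − 0.43029347·0.90884337) = 0.920870

x=38.445919 y=0.920870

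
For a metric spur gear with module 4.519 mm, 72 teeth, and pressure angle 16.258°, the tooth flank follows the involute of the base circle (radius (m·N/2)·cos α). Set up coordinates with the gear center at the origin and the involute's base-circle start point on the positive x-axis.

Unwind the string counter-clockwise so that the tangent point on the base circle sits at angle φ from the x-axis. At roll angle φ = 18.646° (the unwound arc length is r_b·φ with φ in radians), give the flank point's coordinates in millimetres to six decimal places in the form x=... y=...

pitch radius r_p = m·N/2 = 4.519·72/2 = 162.684000
base radius r_b = r_p·cos α = 162.684000·cos 16.258° = 156.178393
roll angle φ = 18.646° = 0.32543409 rad
x = r_b·(cos φ + φ·sin φ) = 156.178393·(0.94751203 + 0.32543409·0.31972012) = 164.230928
y = r_b·(sin φ − φ·cos φ) = 156.178393·(0.31972012 − 0.32543409·0.94751203) = 1.775343

x=164.230928 y=1.775343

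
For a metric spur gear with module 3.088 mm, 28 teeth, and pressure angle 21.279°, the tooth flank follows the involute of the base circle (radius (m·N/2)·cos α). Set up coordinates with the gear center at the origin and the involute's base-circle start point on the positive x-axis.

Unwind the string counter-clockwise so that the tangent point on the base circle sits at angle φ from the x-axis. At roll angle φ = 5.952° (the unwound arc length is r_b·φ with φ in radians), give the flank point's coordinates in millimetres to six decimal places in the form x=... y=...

pitch radius r_p = m·N/2 = 3.088·28/2 = 43.232000
base radius r_b = r_p·cos α = 43.232000·cos 21.279° = 40.284628
roll angle φ = 5.952° = 0.10388200 rad
x = r_b·(cos φ + φ·sin φ) = 40.284628·(0.99460912 + 0.10388200·0.10369526) = 40.501407
y = r_b·(sin φ − φ·cos φ) = 40.284628·(0.10369526 − 0.10388200·0.99460912) = 0.015037

x=40.501407 y=0.015037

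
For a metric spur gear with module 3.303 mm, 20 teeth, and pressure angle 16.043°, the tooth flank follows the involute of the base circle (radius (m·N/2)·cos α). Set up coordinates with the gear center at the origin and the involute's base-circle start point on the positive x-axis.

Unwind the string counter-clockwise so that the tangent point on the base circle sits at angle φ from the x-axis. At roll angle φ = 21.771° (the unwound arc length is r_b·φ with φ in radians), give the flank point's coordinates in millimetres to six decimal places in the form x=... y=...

x=33.953174 y=0.572162

pitch radius r_p = m·N/2 = 3.303·20/2 = 33.030000
base radius r_b = r_p·cos α = 33.030000·cos 16.043° = 31.743632
roll angle φ = 21.771° = 0.37997563 rad
x = r_b·(cos φ + φ·sin φ) = 31.743632·(0.92867367 + 0.37997563·0.37089784) = 33.953174
y = r_b·(sin φ − φ·cos φ) = 31.743632·(0.37089784 − 0.37997563·0.92867367) = 0.572162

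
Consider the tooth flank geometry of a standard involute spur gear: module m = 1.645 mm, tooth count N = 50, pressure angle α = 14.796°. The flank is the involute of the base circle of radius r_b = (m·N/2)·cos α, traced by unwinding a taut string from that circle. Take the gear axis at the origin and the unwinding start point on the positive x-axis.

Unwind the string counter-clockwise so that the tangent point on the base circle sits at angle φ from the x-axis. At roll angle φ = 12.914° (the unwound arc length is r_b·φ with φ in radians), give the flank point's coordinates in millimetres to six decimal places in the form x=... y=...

x=40.758522 y=0.150989

pitch radius r_p = m·N/2 = 1.645·50/2 = 41.125000
base radius r_b = r_p·cos α = 41.125000·cos 14.796° = 39.761345
roll angle φ = 12.914° = 0.22539182 rad
x = r_b·(cos φ + φ·sin φ) = 39.761345·(0.97470661 + 0.22539182·0.22348829) = 40.758522
y = r_b·(sin φ − φ·cos φ) = 39.761345·(0.22348829 − 0.22539182·0.97470661) = 0.150989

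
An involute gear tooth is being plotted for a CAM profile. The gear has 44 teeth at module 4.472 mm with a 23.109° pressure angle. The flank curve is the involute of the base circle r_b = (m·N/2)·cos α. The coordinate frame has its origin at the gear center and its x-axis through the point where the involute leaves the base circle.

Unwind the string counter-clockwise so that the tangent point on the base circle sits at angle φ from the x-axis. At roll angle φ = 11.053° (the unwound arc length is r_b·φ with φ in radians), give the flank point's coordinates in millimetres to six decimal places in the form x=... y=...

x=92.157796 y=0.215741

pitch radius r_p = m·N/2 = 4.472·44/2 = 98.384000
base radius r_b = r_p·cos α = 98.384000·cos 23.109° = 90.489654
roll angle φ = 11.053° = 0.19291124 rad
x = r_b·(cos φ + φ·sin φ) = 90.489654·(0.98145026 + 0.19291124·0.19171694) = 92.157796
y = r_b·(sin φ − φ·cos φ) = 90.489654·(0.19171694 − 0.19291124·0.98145026) = 0.215741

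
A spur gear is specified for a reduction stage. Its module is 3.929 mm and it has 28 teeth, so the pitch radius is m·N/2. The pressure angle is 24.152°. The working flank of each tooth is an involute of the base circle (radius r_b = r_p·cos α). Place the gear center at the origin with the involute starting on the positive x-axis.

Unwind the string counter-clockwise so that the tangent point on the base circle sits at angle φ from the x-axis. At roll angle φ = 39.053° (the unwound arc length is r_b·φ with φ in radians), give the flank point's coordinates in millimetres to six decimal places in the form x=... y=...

pitch radius r_p = m·N/2 = 3.929·28/2 = 55.006000
base radius r_b = r_p·cos α = 55.006000·cos 24.152° = 50.190951
roll angle φ = 39.053° = 0.68160343 rad
x = r_b·(cos φ + φ·sin φ) = 50.190951·(0.77656349 + 0.68160343·0.63003900) = 60.530299
y = r_b·(sin φ − φ·cos φ) = 50.190951·(0.63003900 − 0.68160343·0.77656349) = 5.055768

x=60.530299 y=5.055768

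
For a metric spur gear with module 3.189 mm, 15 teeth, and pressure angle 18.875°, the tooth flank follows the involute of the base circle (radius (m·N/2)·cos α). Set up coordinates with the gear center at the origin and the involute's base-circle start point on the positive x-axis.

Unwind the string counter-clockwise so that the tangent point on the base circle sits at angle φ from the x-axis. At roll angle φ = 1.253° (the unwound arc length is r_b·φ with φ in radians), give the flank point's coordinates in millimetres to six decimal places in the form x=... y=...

x=22.636786 y=0.000079

pitch radius r_p = m·N/2 = 3.189·15/2 = 23.917500
base radius r_b = r_p·cos α = 23.917500·cos 18.875° = 22.631375
roll angle φ = 1.253° = 0.02186898 rad
x = r_b·(cos φ + φ·sin φ) = 22.631375·(0.99976088 + 0.02186898·0.02186723) = 22.636786
y = r_b·(sin φ − φ·cos φ) = 22.631375·(0.02186723 − 0.02186898·0.99976088) = 0.000079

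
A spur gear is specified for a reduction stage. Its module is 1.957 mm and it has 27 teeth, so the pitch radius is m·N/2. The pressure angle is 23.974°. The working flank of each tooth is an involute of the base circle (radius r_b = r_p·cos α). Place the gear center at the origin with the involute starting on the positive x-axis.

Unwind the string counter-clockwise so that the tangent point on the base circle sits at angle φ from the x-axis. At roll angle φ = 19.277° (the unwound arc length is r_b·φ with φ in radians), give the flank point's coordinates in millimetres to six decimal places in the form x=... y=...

pitch radius r_p = m·N/2 = 1.957·27/2 = 26.419500
base radius r_b = r_p·cos α = 26.419500·cos 23.974° = 24.140288
roll angle φ = 19.277° = 0.33644712 rad
x = r_b·(cos φ + φ·sin φ) = 24.140288·(0.94393355 + 0.33644712·0.33013550) = 25.468165
y = r_b·(sin φ − φ·cos φ) = 24.140288·(0.33013550 − 0.33644712·0.94393355) = 0.303003

x=25.468165 y=0.303003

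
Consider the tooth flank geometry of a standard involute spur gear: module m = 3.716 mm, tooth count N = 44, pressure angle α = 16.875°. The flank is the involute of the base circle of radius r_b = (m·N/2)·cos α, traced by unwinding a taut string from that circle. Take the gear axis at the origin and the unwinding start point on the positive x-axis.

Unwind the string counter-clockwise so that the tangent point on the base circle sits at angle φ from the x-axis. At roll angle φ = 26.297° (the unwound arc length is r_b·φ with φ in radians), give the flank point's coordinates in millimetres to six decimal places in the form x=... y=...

pitch radius r_p = m·N/2 = 3.716·44/2 = 81.752000
base radius r_b = r_p·cos α = 81.752000·cos 16.875° = 78.231786
roll angle φ = 26.297° = 0.45896923 rad
x = r_b·(cos φ + φ·sin φ) = 78.231786·(0.89650963 + 0.45896923·0.44302425) = 86.042771
y = r_b·(sin φ − φ·cos φ) = 78.231786·(0.44302425 − 0.45896923·0.89650963) = 2.468519

x=86.042771 y=2.468519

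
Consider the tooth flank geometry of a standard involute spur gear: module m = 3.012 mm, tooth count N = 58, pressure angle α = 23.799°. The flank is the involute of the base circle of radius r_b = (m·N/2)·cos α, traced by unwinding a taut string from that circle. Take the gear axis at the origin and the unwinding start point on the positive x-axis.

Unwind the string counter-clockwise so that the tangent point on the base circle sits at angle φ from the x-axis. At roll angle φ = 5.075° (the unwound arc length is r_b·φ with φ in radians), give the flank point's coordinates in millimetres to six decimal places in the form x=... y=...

pitch radius r_p = m·N/2 = 3.012·58/2 = 87.348000
base radius r_b = r_p·cos α = 87.348000·cos 23.799° = 79.920512
roll angle φ = 5.075° = 0.08857546 rad
x = r_b·(cos φ + φ·sin φ) = 79.920512·(0.99607976 + 0.08857546·0.08845968) = 80.233410
y = r_b·(sin φ − φ·cos φ) = 79.920512·(0.08845968 − 0.08857546·0.99607976) = 0.018498

x=80.233410 y=0.018498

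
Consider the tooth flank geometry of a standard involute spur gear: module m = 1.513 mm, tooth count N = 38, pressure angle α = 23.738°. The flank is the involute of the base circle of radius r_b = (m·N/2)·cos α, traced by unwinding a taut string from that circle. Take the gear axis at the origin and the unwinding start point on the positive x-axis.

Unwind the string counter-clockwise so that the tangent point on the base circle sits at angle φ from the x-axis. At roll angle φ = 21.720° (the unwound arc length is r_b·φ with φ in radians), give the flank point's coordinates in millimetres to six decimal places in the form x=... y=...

x=28.138295 y=0.471018

pitch radius r_p = m·N/2 = 1.513·38/2 = 28.747000
base radius r_b = r_p·cos α = 28.747000·cos 23.738° = 26.314883
roll angle φ = 21.720° = 0.37908551 rad
x = r_b·(cos φ + φ·sin φ) = 26.314883·(0.92900345 + 0.37908551·0.37007106) = 28.138295
y = r_b·(sin φ − φ·cos φ) = 26.314883·(0.37007106 − 0.37908551·0.92900345) = 0.471018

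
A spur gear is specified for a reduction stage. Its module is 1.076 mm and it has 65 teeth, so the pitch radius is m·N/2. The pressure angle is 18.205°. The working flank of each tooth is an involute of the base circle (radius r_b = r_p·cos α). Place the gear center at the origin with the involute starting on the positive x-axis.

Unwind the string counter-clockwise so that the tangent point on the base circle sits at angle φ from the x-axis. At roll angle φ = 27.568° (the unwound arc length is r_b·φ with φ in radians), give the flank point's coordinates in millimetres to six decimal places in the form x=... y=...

pitch radius r_p = m·N/2 = 1.076·65/2 = 34.970000
base radius r_b = r_p·cos α = 34.970000·cos 18.205° = 33.219569
roll angle φ = 27.568° = 0.48115237 rad
x = r_b·(cos φ + φ·sin φ) = 33.219569·(0.88646219 + 0.48115237·0.46280101) = 36.845153
y = r_b·(sin φ − φ·cos φ) = 33.219569·(0.46280101 − 0.48115237·0.88646219) = 1.205127

x=36.845153 y=1.205127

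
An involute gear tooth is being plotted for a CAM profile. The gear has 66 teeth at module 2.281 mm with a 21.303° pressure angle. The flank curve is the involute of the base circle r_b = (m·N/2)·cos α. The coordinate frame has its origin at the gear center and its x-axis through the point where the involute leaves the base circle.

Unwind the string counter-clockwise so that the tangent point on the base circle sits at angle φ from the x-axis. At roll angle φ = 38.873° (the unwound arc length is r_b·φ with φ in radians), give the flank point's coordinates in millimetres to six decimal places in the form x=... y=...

x=84.460014 y=6.970005

pitch radius r_p = m·N/2 = 2.281·66/2 = 75.273000
base radius r_b = r_p·cos α = 75.273000·cos 21.303° = 70.129762
roll angle φ = 38.873° = 0.67846184 rad
x = r_b·(cos φ + φ·sin φ) = 70.129762·(0.77853898 + 0.67846184·0.62759625) = 84.460014
y = r_b·(sin φ − φ·cos φ) = 70.129762·(0.62759625 − 0.67846184·0.77853898) = 6.970005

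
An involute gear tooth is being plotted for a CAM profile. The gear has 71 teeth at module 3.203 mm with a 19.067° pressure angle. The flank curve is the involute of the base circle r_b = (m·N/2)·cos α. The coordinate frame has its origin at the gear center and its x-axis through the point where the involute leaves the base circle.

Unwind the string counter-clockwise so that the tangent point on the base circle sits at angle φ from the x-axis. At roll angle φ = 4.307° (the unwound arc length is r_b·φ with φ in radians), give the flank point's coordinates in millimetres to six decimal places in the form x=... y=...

pitch radius r_p = m·N/2 = 3.203·71/2 = 113.706500
base radius r_b = r_p·cos α = 113.706500·cos 19.067° = 107.468245
roll angle φ = 4.307° = 0.07517133 rad
x = r_b·(cos φ + φ·sin φ) = 107.468245·(0.99717597 + 0.07517133·0.07510056) = 107.771453
y = r_b·(sin φ − φ·cos φ) = 107.468245·(0.07510056 − 0.07517133·0.99717597) = 0.015208

x=107.771453 y=0.015208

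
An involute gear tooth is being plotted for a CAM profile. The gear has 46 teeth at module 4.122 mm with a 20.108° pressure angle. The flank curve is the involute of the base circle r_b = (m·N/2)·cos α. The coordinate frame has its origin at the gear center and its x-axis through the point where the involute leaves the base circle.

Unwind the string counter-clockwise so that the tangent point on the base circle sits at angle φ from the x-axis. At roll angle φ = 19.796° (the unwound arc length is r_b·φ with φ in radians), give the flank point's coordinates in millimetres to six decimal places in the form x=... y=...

x=94.183453 y=1.209408

pitch radius r_p = m·N/2 = 4.122·46/2 = 94.806000
base radius r_b = r_p·cos α = 94.806000·cos 20.108° = 89.027220
roll angle φ = 19.796° = 0.34550538 rad
x = r_b·(cos φ + φ·sin φ) = 89.027220·(0.94090442 + 0.34550538·0.33867223) = 94.183453
y = r_b·(sin φ − φ·cos φ) = 89.027220·(0.33867223 − 0.34550538·0.94090442) = 1.209408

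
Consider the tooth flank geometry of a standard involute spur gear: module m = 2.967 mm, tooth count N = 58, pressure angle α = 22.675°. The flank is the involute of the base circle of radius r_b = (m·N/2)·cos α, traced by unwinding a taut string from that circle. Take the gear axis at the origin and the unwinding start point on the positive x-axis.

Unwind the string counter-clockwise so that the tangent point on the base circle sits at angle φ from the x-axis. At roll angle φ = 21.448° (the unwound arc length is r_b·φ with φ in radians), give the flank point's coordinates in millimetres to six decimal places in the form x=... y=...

x=84.761662 y=1.368839

pitch radius r_p = m·N/2 = 2.967·58/2 = 86.043000
base radius r_b = r_p·cos α = 86.043000·cos 22.675° = 79.392425
roll angle φ = 21.448° = 0.37433822 rad
x = r_b·(cos φ + φ·sin φ) = 79.392425·(0.93074981 + 0.37433822·0.36565666) = 84.761662
y = r_b·(sin φ − φ·cos φ) = 79.392425·(0.36565666 − 0.37433822·0.93074981) = 1.368839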